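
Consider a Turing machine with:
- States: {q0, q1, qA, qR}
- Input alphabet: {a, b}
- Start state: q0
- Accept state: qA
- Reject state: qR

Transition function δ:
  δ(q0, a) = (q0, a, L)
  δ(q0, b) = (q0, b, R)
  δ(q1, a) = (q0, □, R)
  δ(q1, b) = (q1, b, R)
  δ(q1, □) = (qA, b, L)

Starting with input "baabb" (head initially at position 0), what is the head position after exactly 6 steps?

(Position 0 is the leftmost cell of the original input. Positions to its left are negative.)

Execution trace (head position shown):
Step 0: [q0]baabb  (head at position 0)
Step 1: move right → b[q0]aabb  (head at position 1)
Step 2: move left → [q0]baabb  (head at position 0)
Step 3: move right → b[q0]aabb  (head at position 1)
Step 4: move left → [q0]baabb  (head at position 0)
Step 5: move right → b[q0]aabb  (head at position 1)
Step 6: move left → [q0]baabb  (head at position 0)

After 6 steps, the head is at position 0.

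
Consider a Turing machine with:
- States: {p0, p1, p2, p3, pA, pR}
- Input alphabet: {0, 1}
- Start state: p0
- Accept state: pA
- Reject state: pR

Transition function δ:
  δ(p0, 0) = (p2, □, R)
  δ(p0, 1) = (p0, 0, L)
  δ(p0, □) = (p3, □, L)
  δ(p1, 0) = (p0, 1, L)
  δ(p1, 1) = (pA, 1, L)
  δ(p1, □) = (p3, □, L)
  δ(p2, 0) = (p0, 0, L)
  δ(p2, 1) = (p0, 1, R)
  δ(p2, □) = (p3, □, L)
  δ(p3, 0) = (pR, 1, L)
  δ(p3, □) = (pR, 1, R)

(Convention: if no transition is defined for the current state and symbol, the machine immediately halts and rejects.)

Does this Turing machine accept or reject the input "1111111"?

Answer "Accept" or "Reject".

Execution trace:
Initial: [p0]1111111
Step 1: δ(p0, 1) = (p0, 0, L) → [p0]□0111111
Step 2: δ(p0, □) = (p3, □, L) → [p3]□□0111111
Step 3: δ(p3, □) = (pR, 1, R) → 1[pR]□0111111

The machine reaches the reject state pR and halts.

Answer: Reject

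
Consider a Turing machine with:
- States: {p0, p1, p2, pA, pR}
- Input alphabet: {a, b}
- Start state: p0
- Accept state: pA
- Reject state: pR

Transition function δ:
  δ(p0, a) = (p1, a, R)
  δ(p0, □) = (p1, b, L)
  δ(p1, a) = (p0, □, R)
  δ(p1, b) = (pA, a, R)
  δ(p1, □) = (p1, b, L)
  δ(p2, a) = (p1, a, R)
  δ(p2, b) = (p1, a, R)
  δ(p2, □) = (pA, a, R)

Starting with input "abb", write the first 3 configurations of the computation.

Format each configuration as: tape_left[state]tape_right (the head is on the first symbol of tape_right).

Transitions applied:
Step 1: δ(p0, a) = (p1, a, R)
Step 2: δ(p1, b) = (pA, a, R)

The first 3 configurations are:
[p0]abb ⊢ a[p1]bb ⊢ aa[pA]b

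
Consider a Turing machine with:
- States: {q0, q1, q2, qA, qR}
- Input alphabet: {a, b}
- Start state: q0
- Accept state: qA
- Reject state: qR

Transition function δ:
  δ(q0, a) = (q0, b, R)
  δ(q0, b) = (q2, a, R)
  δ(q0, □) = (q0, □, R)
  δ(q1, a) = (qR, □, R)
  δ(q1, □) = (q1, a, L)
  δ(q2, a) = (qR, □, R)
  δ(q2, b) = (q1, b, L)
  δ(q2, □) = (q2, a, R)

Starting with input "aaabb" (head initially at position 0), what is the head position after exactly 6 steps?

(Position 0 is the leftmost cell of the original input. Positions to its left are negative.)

Execution trace (head position shown):
Step 0: [q0]aaabb  (head at position 0)
Step 1: move right → b[q0]aabb  (head at position 1)
Step 2: move right → bb[q0]abb  (head at position 2)
Step 3: move right → bbb[q0]bb  (head at position 3)
Step 4: move right → bbba[q2]b  (head at position 4)
Step 5: move left → bbb[q1]ab  (head at position 3)
Step 6: move right → bbb□[qR]b  (head at position 4)

After 6 steps, the head is at position 4.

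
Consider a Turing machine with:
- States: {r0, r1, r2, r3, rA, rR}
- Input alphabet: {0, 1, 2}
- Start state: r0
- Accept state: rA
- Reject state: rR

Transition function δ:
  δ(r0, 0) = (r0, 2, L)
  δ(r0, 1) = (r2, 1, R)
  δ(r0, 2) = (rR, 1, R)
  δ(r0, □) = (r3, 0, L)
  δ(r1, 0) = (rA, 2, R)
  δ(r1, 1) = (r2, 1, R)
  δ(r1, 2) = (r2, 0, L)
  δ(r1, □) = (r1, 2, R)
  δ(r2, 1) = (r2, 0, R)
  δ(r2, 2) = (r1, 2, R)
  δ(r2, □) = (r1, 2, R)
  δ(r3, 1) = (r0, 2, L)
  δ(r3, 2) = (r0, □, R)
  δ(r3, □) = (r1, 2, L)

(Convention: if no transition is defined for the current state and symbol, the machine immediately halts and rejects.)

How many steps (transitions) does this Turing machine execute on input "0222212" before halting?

Execution trace:
Initial: [r0]0222212
Step 1: δ(r0, 0) = (r0, 2, L) → [r0]□2222212
Step 2: δ(r0, □) = (r3, 0, L) → [r3]□02222212
Step 3: δ(r3, □) = (r1, 2, L) → [r1]□202222212
Step 4: δ(r1, □) = (r1, 2, R) → 2[r1]202222212
Step 5: δ(r1, 2) = (r2, 0, L) → [r2]2002222212
Step 6: δ(r2, 2) = (r1, 2, R) → 2[r1]002222212
Step 7: δ(r1, 0) = (rA, 2, R) → 22[rA]02222212

The machine reaches the accept state rA and halts.

The machine executed 7 steps before halting.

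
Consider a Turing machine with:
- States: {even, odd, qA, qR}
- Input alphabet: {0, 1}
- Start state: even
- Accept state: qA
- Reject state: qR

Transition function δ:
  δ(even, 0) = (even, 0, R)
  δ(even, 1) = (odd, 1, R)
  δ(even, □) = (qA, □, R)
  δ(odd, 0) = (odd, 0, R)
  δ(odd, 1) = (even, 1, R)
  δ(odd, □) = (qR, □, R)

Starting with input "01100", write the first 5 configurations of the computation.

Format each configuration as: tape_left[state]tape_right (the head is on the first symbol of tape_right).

Transitions applied:
Step 1: δ(even, 0) = (even, 0, R)
Step 2: δ(even, 1) = (odd, 1, R)
Step 3: δ(odd, 1) = (even, 1, R)
Step 4: δ(even, 0) = (even, 0, R)

The first 5 configurations are:
[even]01100 ⊢ 0[even]1100 ⊢ 01[odd]100 ⊢ 011[even]00 ⊢ 0110[even]0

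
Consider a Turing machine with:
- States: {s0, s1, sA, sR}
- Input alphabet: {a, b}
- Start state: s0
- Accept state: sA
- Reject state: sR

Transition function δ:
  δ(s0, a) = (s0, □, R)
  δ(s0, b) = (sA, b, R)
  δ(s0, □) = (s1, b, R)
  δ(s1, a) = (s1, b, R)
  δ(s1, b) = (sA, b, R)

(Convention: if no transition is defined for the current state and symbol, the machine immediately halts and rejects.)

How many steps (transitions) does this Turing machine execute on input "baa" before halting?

Execution trace:
Initial: [s0]baa
Step 1: δ(s0, b) = (sA, b, R) → b[sA]aa

The machine reaches the accept state sA and halts.

The machine executed 1 step before halting.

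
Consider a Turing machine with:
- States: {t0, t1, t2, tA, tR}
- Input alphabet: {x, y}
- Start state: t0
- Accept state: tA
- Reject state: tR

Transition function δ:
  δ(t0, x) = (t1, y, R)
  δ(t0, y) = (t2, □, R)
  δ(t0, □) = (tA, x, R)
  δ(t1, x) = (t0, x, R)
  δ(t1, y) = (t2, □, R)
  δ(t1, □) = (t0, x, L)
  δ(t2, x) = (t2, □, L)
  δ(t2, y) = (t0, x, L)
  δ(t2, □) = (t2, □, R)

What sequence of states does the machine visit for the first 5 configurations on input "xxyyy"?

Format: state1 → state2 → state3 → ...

Execution trace:
Initial: [t0]xxyyy
Step 1: δ(t0, x) = (t1, y, R) → y[t1]xyyy
Step 2: δ(t1, x) = (t0, x, R) → yx[t0]yyy
Step 3: δ(t0, y) = (t2, □, R) → yx□[t2]yy
Step 4: δ(t2, y) = (t0, x, L) → yx[t0]□xy

State sequence: t0 → t1 → t0 → t2 → t0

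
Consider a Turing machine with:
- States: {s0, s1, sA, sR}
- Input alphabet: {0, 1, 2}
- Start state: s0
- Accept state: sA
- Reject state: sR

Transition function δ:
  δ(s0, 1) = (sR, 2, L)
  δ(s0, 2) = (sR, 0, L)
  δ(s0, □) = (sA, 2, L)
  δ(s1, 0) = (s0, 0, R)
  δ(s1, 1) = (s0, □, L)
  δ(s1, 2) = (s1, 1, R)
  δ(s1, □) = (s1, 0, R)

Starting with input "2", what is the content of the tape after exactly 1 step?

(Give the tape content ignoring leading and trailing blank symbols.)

Execution trace:
Initial: [s0]2
Step 1: δ(s0, 2) = (sR, 0, L) → [sR]□0

The machine reaches the reject state sR and halts.

After 1 step, the tape (ignoring leading/trailing blanks) is: 0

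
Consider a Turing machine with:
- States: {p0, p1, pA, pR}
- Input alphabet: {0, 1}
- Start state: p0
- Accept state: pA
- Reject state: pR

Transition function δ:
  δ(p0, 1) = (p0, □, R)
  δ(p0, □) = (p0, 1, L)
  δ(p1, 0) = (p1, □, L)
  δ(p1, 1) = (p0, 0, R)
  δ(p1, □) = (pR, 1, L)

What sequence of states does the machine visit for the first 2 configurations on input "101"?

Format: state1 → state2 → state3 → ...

Execution trace:
Initial: [p0]101
Step 1: δ(p0, 1) = (p0, □, R) → □[p0]01

No transition is defined for δ(p0, 0). By convention the machine halts and rejects.

State sequence: p0 → p0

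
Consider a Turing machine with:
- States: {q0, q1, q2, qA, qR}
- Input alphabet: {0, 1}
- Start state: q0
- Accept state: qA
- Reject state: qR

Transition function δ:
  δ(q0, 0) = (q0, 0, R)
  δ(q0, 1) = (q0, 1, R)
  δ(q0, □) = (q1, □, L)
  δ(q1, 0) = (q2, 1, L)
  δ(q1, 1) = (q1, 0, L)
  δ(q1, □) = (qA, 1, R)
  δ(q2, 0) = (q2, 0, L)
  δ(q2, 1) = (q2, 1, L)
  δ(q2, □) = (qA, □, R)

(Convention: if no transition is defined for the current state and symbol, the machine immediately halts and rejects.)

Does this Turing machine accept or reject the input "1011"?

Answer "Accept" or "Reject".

Execution trace:
Initial: [q0]1011
Step 1: δ(q0, 1) = (q0, 1, R) → 1[q0]011
Step 2: δ(q0, 0) = (q0, 0, R) → 10[q0]11
Step 3: δ(q0, 1) = (q0, 1, R) → 101[q0]1
Step 4: δ(q0, 1) = (q0, 1, R) → 1011[q0]□
Step 5: δ(q0, □) = (q1, □, L) → 101[q1]1□
Step 6: δ(q1, 1) = (q1, 0, L) → 10[q1]10□
Step 7: δ(q1, 1) = (q1, 0, L) → 1[q1]000□
Step 8: δ(q1, 0) = (q2, 1, L) → [q2]1100□
Step 9: δ(q2, 1) = (q2, 1, L) → [q2]□1100□
Step 10: δ(q2, □) = (qA, □, R) → □[qA]1100□

The machine reaches the accept state qA and halts.

Answer: Accept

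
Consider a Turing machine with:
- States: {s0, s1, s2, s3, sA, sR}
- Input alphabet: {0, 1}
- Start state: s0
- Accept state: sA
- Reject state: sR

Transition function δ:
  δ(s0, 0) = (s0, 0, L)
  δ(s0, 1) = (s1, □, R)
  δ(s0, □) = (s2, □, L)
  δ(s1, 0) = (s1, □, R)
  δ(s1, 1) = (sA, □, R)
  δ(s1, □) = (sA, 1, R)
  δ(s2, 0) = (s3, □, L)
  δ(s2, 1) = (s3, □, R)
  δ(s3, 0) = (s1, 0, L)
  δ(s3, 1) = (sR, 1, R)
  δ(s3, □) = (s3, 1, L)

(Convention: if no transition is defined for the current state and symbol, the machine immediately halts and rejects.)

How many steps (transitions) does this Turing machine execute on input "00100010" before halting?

Execution trace:
Initial: [s0]00100010
Step 1: δ(s0, 0) = (s0, 0, L) → [s0]□00100010
Step 2: δ(s0, □) = (s2, □, L) → [s2]□□00100010

No transition is defined for δ(s2, □). By convention the machine halts and rejects.

The machine executed 2 steps before halting.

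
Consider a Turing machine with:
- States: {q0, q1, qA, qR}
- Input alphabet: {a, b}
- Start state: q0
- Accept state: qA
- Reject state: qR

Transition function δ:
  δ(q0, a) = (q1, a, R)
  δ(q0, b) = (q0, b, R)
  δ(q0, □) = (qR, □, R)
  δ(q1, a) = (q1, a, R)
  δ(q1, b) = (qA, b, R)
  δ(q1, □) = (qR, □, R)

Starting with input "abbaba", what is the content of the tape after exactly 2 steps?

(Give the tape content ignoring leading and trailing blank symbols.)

Execution trace:
Initial: [q0]abbaba
Step 1: δ(q0, a) = (q1, a, R) → a[q1]bbaba
Step 2: δ(q1, b) = (qA, b, R) → ab[qA]baba

The machine reaches the accept state qA and halts.

After 2 steps, the tape (ignoring leading/trailing blanks) is: abbaba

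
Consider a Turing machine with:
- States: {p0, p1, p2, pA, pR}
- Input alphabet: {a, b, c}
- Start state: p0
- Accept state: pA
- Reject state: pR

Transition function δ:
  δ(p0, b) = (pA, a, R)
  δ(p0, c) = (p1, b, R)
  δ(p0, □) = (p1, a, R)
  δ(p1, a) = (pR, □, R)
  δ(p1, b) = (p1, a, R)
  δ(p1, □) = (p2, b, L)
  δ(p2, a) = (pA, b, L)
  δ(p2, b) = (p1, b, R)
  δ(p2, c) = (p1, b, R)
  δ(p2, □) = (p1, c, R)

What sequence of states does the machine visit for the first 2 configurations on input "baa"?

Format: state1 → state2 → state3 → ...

Execution trace:
Initial: [p0]baa
Step 1: δ(p0, b) = (pA, a, R) → a[pA]aa

The machine reaches the accept state pA and halts.

State sequence: p0 → pA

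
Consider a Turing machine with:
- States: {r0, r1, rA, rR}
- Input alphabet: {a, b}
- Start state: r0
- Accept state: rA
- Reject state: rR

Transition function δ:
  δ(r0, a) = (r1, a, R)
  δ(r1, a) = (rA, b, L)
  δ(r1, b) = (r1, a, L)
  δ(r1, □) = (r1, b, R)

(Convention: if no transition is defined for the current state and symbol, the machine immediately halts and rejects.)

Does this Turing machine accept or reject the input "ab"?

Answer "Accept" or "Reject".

Execution trace:
Initial: [r0]ab
Step 1: δ(r0, a) = (r1, a, R) → a[r1]b
Step 2: δ(r1, b) = (r1, a, L) → [r1]aa
Step 3: δ(r1, a) = (rA, b, L) → [rA]□ba

The machine reaches the accept state rA and halts.

Answer: Accept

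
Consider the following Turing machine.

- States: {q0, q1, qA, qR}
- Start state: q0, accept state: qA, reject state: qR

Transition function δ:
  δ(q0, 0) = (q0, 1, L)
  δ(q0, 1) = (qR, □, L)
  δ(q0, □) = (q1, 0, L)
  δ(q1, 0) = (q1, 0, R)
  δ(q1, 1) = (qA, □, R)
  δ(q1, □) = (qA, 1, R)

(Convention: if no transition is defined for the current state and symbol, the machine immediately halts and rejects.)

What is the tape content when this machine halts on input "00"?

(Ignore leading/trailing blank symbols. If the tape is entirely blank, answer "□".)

Execution trace:
Initial: [q0]00
Step 1: δ(q0, 0) = (q0, 1, L) → [q0]□10
Step 2: δ(q0, □) = (q1, 0, L) → [q1]□010
Step 3: δ(q1, □) = (qA, 1, R) → 1[qA]010

The machine reaches the accept state qA and halts.

Final tape (ignoring leading/trailing blanks): 1010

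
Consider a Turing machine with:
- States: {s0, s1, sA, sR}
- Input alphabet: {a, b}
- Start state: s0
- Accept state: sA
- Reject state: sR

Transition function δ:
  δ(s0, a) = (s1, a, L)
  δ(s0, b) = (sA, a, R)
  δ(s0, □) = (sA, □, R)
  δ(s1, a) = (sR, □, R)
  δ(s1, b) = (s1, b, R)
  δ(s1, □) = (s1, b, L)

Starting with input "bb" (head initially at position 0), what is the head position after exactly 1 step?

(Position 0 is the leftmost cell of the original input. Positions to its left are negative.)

Execution trace (head position shown):
Step 0: [s0]bb  (head at position 0)
Step 1: move right → a[sA]b  (head at position 1)

After 1 step, the head is at position 1.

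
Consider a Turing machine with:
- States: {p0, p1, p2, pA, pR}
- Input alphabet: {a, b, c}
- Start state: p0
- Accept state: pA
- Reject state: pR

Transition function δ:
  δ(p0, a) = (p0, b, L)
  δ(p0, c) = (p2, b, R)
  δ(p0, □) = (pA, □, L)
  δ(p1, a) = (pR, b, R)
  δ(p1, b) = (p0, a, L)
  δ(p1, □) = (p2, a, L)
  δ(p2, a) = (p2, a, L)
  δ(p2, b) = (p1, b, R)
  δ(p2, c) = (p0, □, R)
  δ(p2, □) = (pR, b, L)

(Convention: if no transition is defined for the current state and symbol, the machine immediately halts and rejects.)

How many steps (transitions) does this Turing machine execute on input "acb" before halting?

Execution trace:
Initial: [p0]acb
Step 1: δ(p0, a) = (p0, b, L) → [p0]□bcb
Step 2: δ(p0, □) = (pA, □, L) → [pA]□□bcb

The machine reaches the accept state pA and halts.

The machine executed 2 steps before halting.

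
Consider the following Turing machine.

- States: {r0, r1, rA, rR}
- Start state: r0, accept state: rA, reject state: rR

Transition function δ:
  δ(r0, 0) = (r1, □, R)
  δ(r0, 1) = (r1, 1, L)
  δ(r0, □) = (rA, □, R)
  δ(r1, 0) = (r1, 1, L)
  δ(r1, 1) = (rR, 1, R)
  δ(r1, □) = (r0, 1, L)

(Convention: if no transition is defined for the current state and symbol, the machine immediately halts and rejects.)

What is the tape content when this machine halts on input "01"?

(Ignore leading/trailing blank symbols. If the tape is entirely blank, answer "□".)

Execution trace:
Initial: [r0]01
Step 1: δ(r0, 0) = (r1, □, R) → □[r1]1
Step 2: δ(r1, 1) = (rR, 1, R) → □1[rR]□

The machine reaches the reject state rR and halts.

Final tape (ignoring leading/trailing blanks): 1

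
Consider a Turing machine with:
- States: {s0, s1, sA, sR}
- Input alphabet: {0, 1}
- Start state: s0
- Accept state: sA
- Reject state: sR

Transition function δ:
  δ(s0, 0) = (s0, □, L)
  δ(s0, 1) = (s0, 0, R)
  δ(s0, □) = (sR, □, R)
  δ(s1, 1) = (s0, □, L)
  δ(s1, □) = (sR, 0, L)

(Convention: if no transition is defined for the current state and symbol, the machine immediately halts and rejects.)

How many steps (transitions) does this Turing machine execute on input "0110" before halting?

Execution trace:
Initial: [s0]0110
Step 1: δ(s0, 0) = (s0, □, L) → [s0]□□110
Step 2: δ(s0, □) = (sR, □, R) → □[sR]□110

The machine reaches the reject state sR and halts.

The machine executed 2 steps before halting.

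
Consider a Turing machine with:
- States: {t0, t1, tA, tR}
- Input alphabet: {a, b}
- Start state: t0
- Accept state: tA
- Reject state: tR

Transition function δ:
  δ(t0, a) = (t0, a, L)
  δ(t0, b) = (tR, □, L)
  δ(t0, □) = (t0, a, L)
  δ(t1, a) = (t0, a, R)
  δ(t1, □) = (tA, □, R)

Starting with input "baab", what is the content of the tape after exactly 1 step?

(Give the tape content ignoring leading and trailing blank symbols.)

Execution trace:
Initial: [t0]baab
Step 1: δ(t0, b) = (tR, □, L) → [tR]□□aab

The machine reaches the reject state tR and halts.

After 1 step, the tape (ignoring leading/trailing blanks) is: aab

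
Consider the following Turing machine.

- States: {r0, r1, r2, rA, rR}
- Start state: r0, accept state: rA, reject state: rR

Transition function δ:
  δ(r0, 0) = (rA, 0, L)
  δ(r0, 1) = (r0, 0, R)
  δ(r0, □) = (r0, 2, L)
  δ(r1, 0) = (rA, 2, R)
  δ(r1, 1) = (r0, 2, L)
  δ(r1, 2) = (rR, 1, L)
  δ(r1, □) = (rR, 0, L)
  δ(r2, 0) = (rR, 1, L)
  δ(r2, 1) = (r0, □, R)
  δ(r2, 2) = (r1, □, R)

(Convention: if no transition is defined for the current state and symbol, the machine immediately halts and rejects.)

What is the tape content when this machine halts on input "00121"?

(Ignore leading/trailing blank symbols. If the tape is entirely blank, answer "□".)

Execution trace:
Initial: [r0]00121
Step 1: δ(r0, 0) = (rA, 0, L) → [rA]□00121

The machine reaches the accept state rA and halts.

Final tape (ignoring leading/trailing blanks): 00121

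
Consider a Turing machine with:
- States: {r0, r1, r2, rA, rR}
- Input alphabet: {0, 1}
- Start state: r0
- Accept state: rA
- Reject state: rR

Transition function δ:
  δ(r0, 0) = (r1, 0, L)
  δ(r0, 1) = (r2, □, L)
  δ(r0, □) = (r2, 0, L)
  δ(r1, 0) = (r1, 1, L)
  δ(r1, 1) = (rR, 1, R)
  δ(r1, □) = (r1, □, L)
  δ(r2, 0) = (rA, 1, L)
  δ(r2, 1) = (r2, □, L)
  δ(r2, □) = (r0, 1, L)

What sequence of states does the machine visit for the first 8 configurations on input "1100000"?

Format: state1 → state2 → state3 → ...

Execution trace:
Initial: [r0]1100000
Step 1: δ(r0, 1) = (r2, □, L) → [r2]□□100000
Step 2: δ(r2, □) = (r0, 1, L) → [r0]□1□100000
Step 3: δ(r0, □) = (r2, 0, L) → [r2]□01□100000
Step 4: δ(r2, □) = (r0, 1, L) → [r0]□101□100000
Step 5: δ(r0, □) = (r2, 0, L) → [r2]□0101□100000
Step 6: δ(r2, □) = (r0, 1, L) → [r0]□10101□100000
Step 7: δ(r0, □) = (r2, 0, L) → [r2]□010101□100000

State sequence: r0 → r2 → r0 → r2 → r0 → r2 → r0 → r2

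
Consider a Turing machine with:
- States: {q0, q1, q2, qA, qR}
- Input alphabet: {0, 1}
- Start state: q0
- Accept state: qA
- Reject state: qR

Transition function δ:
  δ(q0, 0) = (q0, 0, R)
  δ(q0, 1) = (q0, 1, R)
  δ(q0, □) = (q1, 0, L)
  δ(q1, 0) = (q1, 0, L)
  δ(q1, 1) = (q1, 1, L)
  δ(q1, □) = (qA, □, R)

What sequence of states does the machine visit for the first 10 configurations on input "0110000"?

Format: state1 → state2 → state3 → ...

Execution trace:
Initial: [q0]0110000
Step 1: δ(q0, 0) = (q0, 0, R) → 0[q0]110000
Step 2: δ(q0, 1) = (q0, 1, R) → 01[q0]10000
Step 3: δ(q0, 1) = (q0, 1, R) → 011[q0]0000
Step 4: δ(q0, 0) = (q0, 0, R) → 0110[q0]000
Step 5: δ(q0, 0) = (q0, 0, R) → 01100[q0]00
Step 6: δ(q0, 0) = (q0, 0, R) → 011000[q0]0
Step 7: δ(q0, 0) = (q0, 0, R) → 0110000[q0]□
Step 8: δ(q0, □) = (q1, 0, L) → 011000[q1]00
Step 9: δ(q1, 0) = (q1, 0, L) → 01100[q1]000

State sequence: q0 → q0 → q0 → q0 → q0 → q0 → q0 → q0 → q1 → q1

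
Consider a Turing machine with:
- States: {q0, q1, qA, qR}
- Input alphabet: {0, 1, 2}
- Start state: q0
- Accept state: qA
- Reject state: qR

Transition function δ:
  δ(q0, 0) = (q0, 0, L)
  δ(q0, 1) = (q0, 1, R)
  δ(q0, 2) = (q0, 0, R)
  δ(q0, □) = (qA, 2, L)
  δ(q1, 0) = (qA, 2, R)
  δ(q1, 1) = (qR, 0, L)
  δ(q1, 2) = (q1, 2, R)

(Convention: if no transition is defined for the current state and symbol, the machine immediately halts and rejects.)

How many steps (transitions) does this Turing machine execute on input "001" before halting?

Execution trace:
Initial: [q0]001
Step 1: δ(q0, 0) = (q0, 0, L) → [q0]□001
Step 2: δ(q0, □) = (qA, 2, L) → [qA]□2001

The machine reaches the accept state qA and halts.

The machine executed 2 steps before halting.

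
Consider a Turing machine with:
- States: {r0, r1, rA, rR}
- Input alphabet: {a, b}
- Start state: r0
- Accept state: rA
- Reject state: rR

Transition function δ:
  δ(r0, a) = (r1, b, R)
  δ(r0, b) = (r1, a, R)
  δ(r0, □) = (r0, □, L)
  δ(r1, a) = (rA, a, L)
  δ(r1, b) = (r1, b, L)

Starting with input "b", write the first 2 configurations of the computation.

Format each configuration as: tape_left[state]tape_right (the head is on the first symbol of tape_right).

Transitions applied:
Step 1: δ(r0, b) = (r1, a, R)

The first 2 configurations are:
[r0]b ⊢ a[r1]□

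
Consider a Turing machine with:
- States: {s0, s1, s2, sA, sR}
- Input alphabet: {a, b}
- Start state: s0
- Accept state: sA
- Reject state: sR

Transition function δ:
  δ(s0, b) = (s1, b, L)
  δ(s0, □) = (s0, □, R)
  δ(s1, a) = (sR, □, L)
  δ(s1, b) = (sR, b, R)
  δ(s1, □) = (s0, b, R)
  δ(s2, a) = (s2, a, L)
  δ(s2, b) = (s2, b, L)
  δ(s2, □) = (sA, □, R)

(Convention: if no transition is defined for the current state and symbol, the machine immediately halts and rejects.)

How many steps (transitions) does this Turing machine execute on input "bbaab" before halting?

Execution trace:
Initial: [s0]bbaab
Step 1: δ(s0, b) = (s1, b, L) → [s1]□bbaab
Step 2: δ(s1, □) = (s0, b, R) → b[s0]bbaab
Step 3: δ(s0, b) = (s1, b, L) → [s1]bbbaab
Step 4: δ(s1, b) = (sR, b, R) → b[sR]bbaab

The machine reaches the reject state sR and halts.

The machine executed 4 steps before halting.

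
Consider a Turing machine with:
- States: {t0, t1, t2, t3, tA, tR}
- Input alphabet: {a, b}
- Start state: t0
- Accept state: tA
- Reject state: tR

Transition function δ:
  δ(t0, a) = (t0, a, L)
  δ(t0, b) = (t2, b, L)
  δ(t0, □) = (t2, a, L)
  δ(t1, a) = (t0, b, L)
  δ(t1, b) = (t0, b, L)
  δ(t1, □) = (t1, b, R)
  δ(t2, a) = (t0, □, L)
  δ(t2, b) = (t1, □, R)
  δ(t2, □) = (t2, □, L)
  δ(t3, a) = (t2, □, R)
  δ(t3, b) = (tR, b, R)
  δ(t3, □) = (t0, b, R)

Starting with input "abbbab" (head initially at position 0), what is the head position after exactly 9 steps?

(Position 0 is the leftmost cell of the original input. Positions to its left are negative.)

Execution trace (head position shown):
Step 0: [t0]abbbab  (head at position 0)
Step 1: move left → [t0]□abbbab  (head at position -1)
Step 2: move left → [t2]□aabbbab  (head at position -2)
Step 3: move left → [t2]□□aabbbab  (head at position -3)
Step 4: move left → [t2]□□□aabbbab  (head at position -4)
Step 5: move left → [t2]□□□□aabbbab  (head at position -5)
Step 6: move left → [t2]□□□□□aabbbab  (head at position -6)
Step 7: move left → [t2]□□□□□□aabbbab  (head at position -7)
Step 8: move left → [t2]□□□□□□□aabbbab  (head at position -8)
Step 9: move left → [t2]□□□□□□□□aabbbab  (head at position -9)

After 9 steps, the head is at position -9.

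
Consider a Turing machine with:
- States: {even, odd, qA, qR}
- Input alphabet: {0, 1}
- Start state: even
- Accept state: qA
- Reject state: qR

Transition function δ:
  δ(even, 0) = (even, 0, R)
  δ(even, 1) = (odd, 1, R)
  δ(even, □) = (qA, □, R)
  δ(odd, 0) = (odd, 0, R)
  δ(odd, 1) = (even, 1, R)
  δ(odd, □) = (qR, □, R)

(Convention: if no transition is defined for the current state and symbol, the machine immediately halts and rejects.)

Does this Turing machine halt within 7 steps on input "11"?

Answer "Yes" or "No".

Execution trace:
Initial: [even]11
Step 1: δ(even, 1) = (odd, 1, R) → 1[odd]1
Step 2: δ(odd, 1) = (even, 1, R) → 11[even]□
Step 3: δ(even, □) = (qA, □, R) → 11□[qA]□

The machine reaches the accept state qA and halts.
The machine halted after 3 steps (within the 7-step bound).

Answer: Yes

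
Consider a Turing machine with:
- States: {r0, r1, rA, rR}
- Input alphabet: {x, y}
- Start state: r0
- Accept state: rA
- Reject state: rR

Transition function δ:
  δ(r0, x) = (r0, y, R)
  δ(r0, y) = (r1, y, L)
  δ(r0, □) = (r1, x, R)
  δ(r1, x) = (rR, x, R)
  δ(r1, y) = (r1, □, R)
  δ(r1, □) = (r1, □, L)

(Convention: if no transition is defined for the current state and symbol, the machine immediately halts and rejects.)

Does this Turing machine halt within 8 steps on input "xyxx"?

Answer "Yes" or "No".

Execution trace:
Initial: [r0]xyxx
Step 1: δ(r0, x) = (r0, y, R) → y[r0]yxx
Step 2: δ(r0, y) = (r1, y, L) → [r1]yyxx
Step 3: δ(r1, y) = (r1, □, R) → □[r1]yxx
Step 4: δ(r1, y) = (r1, □, R) → □□[r1]xx
Step 5: δ(r1, x) = (rR, x, R) → □□x[rR]x

The machine reaches the reject state rR and halts.
The machine halted after 5 steps (within the 8-step bound).

Answer: Yes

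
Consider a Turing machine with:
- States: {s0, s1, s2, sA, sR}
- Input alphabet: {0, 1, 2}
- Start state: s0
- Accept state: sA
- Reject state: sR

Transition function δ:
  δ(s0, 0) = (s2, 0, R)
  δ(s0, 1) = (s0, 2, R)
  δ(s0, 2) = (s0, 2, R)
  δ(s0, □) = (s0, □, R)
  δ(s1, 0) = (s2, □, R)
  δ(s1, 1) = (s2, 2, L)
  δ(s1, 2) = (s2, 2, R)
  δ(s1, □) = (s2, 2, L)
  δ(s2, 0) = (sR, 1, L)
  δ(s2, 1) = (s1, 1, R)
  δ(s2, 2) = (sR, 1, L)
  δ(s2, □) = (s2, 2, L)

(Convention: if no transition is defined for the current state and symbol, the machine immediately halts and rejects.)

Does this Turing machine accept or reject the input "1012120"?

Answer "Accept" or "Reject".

Execution trace:
Initial: [s0]1012120
Step 1: δ(s0, 1) = (s0, 2, R) → 2[s0]012120
Step 2: δ(s0, 0) = (s2, 0, R) → 20[s2]12120
Step 3: δ(s2, 1) = (s1, 1, R) → 201[s1]2120
Step 4: δ(s1, 2) = (s2, 2, R) → 2012[s2]120
Step 5: δ(s2, 1) = (s1, 1, R) → 20121[s1]20
Step 6: δ(s1, 2) = (s2, 2, R) → 201212[s2]0
Step 7: δ(s2, 0) = (sR, 1, L) → 20121[sR]21

The machine reaches the reject state sR and halts.

Answer: Reject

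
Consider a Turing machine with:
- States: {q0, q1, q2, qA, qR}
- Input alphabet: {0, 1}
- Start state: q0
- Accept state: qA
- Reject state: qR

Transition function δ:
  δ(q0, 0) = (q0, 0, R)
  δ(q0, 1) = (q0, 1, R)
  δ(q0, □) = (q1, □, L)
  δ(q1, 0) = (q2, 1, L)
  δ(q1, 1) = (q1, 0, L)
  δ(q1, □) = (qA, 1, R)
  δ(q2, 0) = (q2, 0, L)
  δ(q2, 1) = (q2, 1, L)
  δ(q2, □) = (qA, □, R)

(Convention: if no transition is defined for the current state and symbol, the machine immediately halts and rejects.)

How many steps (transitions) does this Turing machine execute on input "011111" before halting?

Execution trace:
Initial: [q0]011111
Step 1: δ(q0, 0) = (q0, 0, R) → 0[q0]11111
Step 2: δ(q0, 1) = (q0, 1, R) → 01[q0]1111
Step 3: δ(q0, 1) = (q0, 1, R) → 011[q0]111
Step 4: δ(q0, 1) = (q0, 1, R) → 0111[q0]11
Step 5: δ(q0, 1) = (q0, 1, R) → 01111[q0]1
Step 6: δ(q0, 1) = (q0, 1, R) → 011111[q0]□
Step 7: δ(q0, □) = (q1, □, L) → 01111[q1]1□
Step 8: δ(q1, 1) = (q1, 0, L) → 0111[q1]10□
Step 9: δ(q1, 1) = (q1, 0, L) → 011[q1]100□
Step 10: δ(q1, 1) = (q1, 0, L) → 01[q1]1000□
Step 11: δ(q1, 1) = (q1, 0, L) → 0[q1]10000□
Step 12: δ(q1, 1) = (q1, 0, L) → [q1]000000□
Step 13: δ(q1, 0) = (q2, 1, L) → [q2]□100000□
Step 14: δ(q2, □) = (qA, □, R) → □[qA]100000□

The machine reaches the accept state qA and halts.

The machine executed 14 steps before halting.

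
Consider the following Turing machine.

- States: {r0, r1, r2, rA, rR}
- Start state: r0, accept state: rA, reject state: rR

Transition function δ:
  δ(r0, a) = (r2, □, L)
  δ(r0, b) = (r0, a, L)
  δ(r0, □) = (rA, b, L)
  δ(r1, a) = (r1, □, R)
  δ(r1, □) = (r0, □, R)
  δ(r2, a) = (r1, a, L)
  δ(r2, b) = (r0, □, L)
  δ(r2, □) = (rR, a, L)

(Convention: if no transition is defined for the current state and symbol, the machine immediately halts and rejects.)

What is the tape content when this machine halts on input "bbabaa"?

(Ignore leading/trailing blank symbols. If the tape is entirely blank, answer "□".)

Execution trace:
Initial: [r0]bbabaa
Step 1: δ(r0, b) = (r0, a, L) → [r0]□ababaa
Step 2: δ(r0, □) = (rA, b, L) → [rA]□bababaa

The machine reaches the accept state rA and halts.

Final tape (ignoring leading/trailing blanks): bababaa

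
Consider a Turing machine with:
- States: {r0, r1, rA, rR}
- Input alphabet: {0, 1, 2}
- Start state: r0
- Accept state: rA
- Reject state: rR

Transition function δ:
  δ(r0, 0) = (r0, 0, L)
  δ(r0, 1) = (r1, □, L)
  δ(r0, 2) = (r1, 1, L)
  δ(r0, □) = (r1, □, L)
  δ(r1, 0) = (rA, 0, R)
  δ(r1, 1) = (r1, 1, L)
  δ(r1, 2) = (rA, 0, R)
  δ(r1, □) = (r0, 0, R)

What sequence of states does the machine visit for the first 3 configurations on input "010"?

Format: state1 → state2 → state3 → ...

Execution trace:
Initial: [r0]010
Step 1: δ(r0, 0) = (r0, 0, L) → [r0]□010
Step 2: δ(r0, □) = (r1, □, L) → [r1]□□010

State sequence: r0 → r0 → r1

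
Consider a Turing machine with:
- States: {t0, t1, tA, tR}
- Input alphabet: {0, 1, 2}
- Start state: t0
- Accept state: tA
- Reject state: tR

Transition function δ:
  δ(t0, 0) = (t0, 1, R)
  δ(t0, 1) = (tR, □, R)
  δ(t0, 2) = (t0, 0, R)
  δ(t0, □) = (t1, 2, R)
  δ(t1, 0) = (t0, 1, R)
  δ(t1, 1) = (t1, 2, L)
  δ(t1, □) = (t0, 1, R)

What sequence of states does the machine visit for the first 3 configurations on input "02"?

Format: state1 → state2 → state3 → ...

Execution trace:
Initial: [t0]02
Step 1: δ(t0, 0) = (t0, 1, R) → 1[t0]2
Step 2: δ(t0, 2) = (t0, 0, R) → 10[t0]□

State sequence: t0 → t0 → t0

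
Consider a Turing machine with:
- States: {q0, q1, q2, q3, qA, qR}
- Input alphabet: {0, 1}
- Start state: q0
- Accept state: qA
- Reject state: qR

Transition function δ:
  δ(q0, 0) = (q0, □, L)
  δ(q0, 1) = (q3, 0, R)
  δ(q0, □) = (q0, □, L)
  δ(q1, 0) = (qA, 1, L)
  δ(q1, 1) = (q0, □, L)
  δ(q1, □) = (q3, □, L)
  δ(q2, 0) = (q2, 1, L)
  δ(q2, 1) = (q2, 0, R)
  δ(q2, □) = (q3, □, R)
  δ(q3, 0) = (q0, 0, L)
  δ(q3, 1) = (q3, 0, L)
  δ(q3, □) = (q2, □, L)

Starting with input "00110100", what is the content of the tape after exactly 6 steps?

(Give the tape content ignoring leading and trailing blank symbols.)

Execution trace:
Initial: [q0]00110100
Step 1: δ(q0, 0) = (q0, □, L) → [q0]□□0110100
Step 2: δ(q0, □) = (q0, □, L) → [q0]□□□0110100
Step 3: δ(q0, □) = (q0, □, L) → [q0]□□□□0110100
Step 4: δ(q0, □) = (q0, □, L) → [q0]□□□□□0110100
Step 5: δ(q0, □) = (q0, □, L) → [q0]□□□□□□0110100
Step 6: δ(q0, □) = (q0, □, L) → [q0]□□□□□□□0110100

After 6 steps, the tape (ignoring leading/trailing blanks) is: 0110100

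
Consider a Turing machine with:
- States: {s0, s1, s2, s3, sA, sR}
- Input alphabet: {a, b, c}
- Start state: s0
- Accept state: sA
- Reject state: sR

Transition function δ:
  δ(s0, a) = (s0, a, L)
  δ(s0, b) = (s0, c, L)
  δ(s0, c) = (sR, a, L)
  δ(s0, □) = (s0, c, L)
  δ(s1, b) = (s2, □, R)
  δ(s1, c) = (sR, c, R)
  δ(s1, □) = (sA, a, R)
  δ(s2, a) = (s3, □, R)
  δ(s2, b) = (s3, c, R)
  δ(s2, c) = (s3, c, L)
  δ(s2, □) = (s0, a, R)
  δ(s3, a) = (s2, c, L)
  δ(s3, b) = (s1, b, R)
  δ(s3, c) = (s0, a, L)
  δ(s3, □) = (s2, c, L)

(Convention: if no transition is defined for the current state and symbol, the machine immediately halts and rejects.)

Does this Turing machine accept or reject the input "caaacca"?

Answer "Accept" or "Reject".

Execution trace:
Initial: [s0]caaacca
Step 1: δ(s0, c) = (sR, a, L) → [sR]□aaaacca

The machine reaches the reject state sR and halts.

Answer: Reject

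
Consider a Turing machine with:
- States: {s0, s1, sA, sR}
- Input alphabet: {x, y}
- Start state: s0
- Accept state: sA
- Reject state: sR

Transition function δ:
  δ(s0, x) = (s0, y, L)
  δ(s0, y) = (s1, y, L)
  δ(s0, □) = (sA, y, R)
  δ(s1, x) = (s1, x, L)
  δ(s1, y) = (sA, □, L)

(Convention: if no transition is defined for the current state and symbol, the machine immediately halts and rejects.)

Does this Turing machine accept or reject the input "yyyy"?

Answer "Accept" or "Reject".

Execution trace:
Initial: [s0]yyyy
Step 1: δ(s0, y) = (s1, y, L) → [s1]□yyyy

No transition is defined for δ(s1, □). By convention the machine halts and rejects.

Answer: Reject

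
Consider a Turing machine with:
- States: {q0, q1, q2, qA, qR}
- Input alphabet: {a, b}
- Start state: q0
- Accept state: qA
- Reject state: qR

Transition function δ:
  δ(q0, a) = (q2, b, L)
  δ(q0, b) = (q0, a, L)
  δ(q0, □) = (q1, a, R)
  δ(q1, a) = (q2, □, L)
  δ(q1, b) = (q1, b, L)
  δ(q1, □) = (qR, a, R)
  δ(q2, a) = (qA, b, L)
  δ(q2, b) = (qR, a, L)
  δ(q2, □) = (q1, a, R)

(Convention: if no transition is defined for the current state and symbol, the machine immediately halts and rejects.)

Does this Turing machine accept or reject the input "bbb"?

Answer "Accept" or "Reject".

Execution trace:
Initial: [q0]bbb
Step 1: δ(q0, b) = (q0, a, L) → [q0]□abb
Step 2: δ(q0, □) = (q1, a, R) → a[q1]abb
Step 3: δ(q1, a) = (q2, □, L) → [q2]a□bb
Step 4: δ(q2, a) = (qA, b, L) → [qA]□b□bb

The machine reaches the accept state qA and halts.

Answer: Accept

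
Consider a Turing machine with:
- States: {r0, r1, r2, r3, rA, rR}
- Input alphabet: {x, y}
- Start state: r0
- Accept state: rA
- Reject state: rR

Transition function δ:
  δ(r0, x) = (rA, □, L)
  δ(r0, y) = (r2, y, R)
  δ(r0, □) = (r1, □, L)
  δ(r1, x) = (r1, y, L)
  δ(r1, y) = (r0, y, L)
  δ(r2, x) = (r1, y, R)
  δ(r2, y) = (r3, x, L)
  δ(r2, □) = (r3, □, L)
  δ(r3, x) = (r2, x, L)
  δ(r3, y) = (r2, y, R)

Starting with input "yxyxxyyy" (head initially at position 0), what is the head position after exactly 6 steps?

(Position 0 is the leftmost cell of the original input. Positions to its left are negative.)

Execution trace (head position shown):
Step 0: [r0]yxyxxyyy  (head at position 0)
Step 1: move right → y[r2]xyxxyyy  (head at position 1)
Step 2: move right → yy[r1]yxxyyy  (head at position 2)
Step 3: move left → y[r0]yyxxyyy  (head at position 1)
Step 4: move right → yy[r2]yxxyyy  (head at position 2)
Step 5: move left → y[r3]yxxxyyy  (head at position 1)
Step 6: move right → yy[r2]xxxyyy  (head at position 2)

After 6 steps, the head is at position 2.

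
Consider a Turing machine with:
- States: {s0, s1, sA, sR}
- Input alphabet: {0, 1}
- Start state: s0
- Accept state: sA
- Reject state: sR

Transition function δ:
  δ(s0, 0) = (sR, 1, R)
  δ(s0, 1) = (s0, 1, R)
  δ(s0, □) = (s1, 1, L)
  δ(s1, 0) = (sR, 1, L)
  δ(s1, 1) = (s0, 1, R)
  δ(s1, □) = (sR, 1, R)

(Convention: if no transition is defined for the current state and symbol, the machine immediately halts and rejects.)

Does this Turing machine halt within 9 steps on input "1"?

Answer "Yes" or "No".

Execution trace:
Initial: [s0]1
Step 1: δ(s0, 1) = (s0, 1, R) → 1[s0]□
Step 2: δ(s0, □) = (s1, 1, L) → [s1]11
Step 3: δ(s1, 1) = (s0, 1, R) → 1[s0]1
Step 4: δ(s0, 1) = (s0, 1, R) → 11[s0]□
Step 5: δ(s0, □) = (s1, 1, L) → 1[s1]11
Step 6: δ(s1, 1) = (s0, 1, R) → 11[s0]1
Step 7: δ(s0, 1) = (s0, 1, R) → 111[s0]□
Step 8: δ(s0, □) = (s1, 1, L) → 11[s1]11
Step 9: δ(s1, 1) = (s0, 1, R) → 111[s0]1

The machine has not reached a halting state after 9 steps.
The machine did not halt within the 9-step bound.

Answer: No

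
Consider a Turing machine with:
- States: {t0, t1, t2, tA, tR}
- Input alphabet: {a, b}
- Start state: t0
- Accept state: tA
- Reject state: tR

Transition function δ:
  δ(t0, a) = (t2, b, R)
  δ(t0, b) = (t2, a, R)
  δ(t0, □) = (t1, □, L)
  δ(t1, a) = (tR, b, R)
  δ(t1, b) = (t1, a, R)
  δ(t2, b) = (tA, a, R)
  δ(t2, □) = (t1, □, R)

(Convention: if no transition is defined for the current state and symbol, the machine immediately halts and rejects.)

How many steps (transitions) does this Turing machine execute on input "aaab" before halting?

Execution trace:
Initial: [t0]aaab
Step 1: δ(t0, a) = (t2, b, R) → b[t2]aab

No transition is defined for δ(t2, a). By convention the machine halts and rejects.

The machine executed 1 step before halting.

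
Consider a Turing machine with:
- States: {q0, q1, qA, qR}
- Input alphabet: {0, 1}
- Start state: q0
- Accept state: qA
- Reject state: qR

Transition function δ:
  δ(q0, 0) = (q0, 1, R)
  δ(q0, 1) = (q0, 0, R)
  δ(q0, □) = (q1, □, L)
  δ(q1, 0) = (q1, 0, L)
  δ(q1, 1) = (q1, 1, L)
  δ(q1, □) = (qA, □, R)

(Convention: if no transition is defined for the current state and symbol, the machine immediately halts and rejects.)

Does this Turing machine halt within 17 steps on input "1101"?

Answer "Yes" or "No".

Execution trace:
Initial: [q0]1101
Step 1: δ(q0, 1) = (q0, 0, R) → 0[q0]101
Step 2: δ(q0, 1) = (q0, 0, R) → 00[q0]01
Step 3: δ(q0, 0) = (q0, 1, R) → 001[q0]1
Step 4: δ(q0, 1) = (q0, 0, R) → 0010[q0]□
Step 5: δ(q0, □) = (q1, □, L) → 001[q1]0□
Step 6: δ(q1, 0) = (q1, 0, L) → 00[q1]10□
Step 7: δ(q1, 1) = (q1, 1, L) → 0[q1]010□
Step 8: δ(q1, 0) = (q1, 0, L) → [q1]0010□
Step 9: δ(q1, 0) = (q1, 0, L) → [q1]□0010□
Step 10: δ(q1, □) = (qA, □, R) → □[qA]0010□

The machine reaches the accept state qA and halts.
The machine halted after 10 steps (within the 17-step bound).

Answer: Yes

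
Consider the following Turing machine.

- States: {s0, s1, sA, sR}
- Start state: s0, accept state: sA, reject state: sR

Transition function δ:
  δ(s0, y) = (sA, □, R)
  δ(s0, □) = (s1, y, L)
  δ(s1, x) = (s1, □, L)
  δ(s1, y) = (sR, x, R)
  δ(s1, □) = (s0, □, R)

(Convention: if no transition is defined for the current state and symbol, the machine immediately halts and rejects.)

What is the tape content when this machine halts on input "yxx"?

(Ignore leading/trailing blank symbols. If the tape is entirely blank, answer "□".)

Execution trace:
Initial: [s0]yxx
Step 1: δ(s0, y) = (sA, □, R) → □[sA]xx

The machine reaches the accept state sA and halts.

Final tape (ignoring leading/trailing blanks): xx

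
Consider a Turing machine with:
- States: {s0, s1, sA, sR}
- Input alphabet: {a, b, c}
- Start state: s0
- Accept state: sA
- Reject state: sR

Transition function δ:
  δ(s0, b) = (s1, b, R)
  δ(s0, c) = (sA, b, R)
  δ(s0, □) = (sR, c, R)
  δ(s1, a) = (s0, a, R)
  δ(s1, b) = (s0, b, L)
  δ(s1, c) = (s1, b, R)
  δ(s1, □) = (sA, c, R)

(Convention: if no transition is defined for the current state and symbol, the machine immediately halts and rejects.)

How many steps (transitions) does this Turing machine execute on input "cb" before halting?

Execution trace:
Initial: [s0]cb
Step 1: δ(s0, c) = (sA, b, R) → b[sA]b

The machine reaches the accept state sA and halts.

The machine executed 1 step before halting.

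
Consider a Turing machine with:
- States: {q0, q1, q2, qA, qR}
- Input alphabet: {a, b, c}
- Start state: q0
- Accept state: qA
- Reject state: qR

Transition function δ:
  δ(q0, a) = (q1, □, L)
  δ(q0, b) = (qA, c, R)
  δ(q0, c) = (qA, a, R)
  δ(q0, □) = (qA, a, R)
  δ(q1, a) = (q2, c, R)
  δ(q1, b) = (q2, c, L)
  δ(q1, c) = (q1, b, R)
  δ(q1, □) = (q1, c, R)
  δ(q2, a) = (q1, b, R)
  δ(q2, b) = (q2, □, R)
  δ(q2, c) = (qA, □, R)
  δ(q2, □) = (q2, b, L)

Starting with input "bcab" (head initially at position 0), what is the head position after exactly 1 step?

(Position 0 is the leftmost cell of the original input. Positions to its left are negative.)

Execution trace (head position shown):
Step 0: [q0]bcab  (head at position 0)
Step 1: move right → c[qA]cab  (head at position 1)

After 1 step, the head is at position 1.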